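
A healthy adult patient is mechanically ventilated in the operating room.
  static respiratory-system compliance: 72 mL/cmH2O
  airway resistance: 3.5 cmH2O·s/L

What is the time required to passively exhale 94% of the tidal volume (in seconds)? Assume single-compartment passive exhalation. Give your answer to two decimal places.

τ = R × C = 3.5 × 72 mL/cmH2O = 3.5 × 0.072 L/cmH2O = 0.252 s.
Exhaled fraction f = 1 − e^(−t/τ) → t = −τ·ln(1 − f) = −0.252·ln(0.06) = 0.709 s.

0.71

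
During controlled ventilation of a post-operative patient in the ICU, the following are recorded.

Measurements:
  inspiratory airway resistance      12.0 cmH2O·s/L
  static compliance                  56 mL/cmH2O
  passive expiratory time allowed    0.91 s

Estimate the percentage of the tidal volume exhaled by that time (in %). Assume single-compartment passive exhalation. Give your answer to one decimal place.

74.2

τ = R × C = 12.0 × 56 mL/cmH2O = 12.0 × 0.056 L/cmH2O = 0.672 s.
Passive exhalation: V(t)/V₀ = e^(−t/τ) = e^(−0.91/0.672) = 0.2582.
Fraction exhaled = 1 − 0.2582 = 0.7418 → 74.18%.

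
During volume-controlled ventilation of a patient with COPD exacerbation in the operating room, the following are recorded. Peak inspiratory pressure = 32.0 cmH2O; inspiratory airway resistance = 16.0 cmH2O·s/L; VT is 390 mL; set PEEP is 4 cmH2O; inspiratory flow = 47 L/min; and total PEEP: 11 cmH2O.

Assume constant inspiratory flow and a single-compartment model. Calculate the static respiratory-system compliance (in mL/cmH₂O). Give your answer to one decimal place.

46.1

Flow: 47 L/min ÷ 60 = 0.7833 L/s.
Total PEEP = 11 cmH2O (set 4 + intrinsic 7); this is the baseline alveolar pressure.
Equation of motion (constant flow): PIP = Vt/C + R·V̇ + PEEP.
Vt/C = PIP − R·V̇ − PEEP = 32.0 − 16.0×0.7833 − 11 = 32.0 − 12.533 − 11 = 8.467 cmH2O.
C = Vt / 8.467 = 390 / 8.467 = 46.061 mL/cmH2O.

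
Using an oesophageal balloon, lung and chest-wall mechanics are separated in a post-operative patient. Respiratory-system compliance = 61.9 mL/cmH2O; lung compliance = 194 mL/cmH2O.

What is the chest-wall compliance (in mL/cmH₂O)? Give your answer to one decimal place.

90.9

1/Ccw = 1/Crs − 1/CL.
1/Ccw = 1/61.9 − 1/194 = 0.011.
Ccw = 90.909 mL/cmH2O.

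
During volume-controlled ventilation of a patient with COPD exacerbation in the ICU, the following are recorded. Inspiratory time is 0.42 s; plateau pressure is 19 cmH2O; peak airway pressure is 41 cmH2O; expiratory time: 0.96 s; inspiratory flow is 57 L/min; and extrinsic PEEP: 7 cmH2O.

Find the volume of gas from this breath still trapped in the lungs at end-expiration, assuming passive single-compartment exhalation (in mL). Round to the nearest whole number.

Flow: 57 L/min ÷ 60 = 0.95 L/s.
Vt = flow × Ti = 0.95 L/s × 0.42 s × 1000 mL/L = 399.0 mL.
R = (PIP − Pplat)/V̇ = (41 − 19) / 0.95 = 22.0/0.95 = 23.158 cmH2O·s/L.
C = Vt/(Pplat − PEEP) = 399.0 / (19 − 7) = 399.0/12.0 = 33.25 mL/cmH2O.
τ = R × C = 23.158 × 0.03325 L/cmH2O = 0.77 s.
Fraction remaining = e^(−Te/τ) = e^(−0.96/0.77) = 0.2874.
Trapped volume = 399.0 × 0.2874 = 114.67 mL.

115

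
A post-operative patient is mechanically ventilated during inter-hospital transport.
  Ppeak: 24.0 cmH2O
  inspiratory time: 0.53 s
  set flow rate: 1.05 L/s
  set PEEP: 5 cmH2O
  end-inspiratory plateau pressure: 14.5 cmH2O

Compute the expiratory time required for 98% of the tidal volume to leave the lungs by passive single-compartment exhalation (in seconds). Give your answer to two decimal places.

Vt = flow × Ti = 1.05 L/s × 0.53 s × 1000 mL/L = 556.5 mL.
R = (PIP − Pplat)/V̇ = (24.0 − 14.5) / 1.05 = 9.5/1.05 = 9.048 cmH2O·s/L.
C = Vt/(Pplat − PEEP) = 556.5 / (14.5 − 5) = 556.5/9.5 = 58.579 mL/cmH2O.
τ = R × C = 9.048 × 0.05858 L/cmH2O = 0.53 s.
t = −τ·ln(1 − 0.98) = −0.53·ln(0.02) = 2.073 s.

2.07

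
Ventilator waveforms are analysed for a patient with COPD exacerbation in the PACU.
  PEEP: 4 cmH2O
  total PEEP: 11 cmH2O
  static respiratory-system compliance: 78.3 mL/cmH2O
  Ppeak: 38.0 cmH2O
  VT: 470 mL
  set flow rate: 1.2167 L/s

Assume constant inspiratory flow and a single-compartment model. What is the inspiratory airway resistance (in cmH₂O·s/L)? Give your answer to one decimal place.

17.3

Total PEEP = 11 cmH2O (set 4 + intrinsic 7); this is the baseline alveolar pressure.
Equation of motion (constant flow): PIP = Vt/C + R·V̇ + PEEP.
R·V̇ = PIP − Vt/C − PEEP = 38.0 − 470/78.3 − 11 = 38.0 − 6.003 − 11 = 20.997 cmH2O.
R = 20.997 / 1.2167 = 17.257 cmH2O·s/L.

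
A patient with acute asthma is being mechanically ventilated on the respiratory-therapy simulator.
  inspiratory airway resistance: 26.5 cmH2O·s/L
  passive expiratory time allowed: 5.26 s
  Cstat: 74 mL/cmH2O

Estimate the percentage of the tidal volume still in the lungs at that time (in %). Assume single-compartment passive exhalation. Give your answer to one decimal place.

τ = R × C = 26.5 × 74 mL/cmH2O = 26.5 × 0.074 L/cmH2O = 1.961 s.
Passive exhalation: V(t)/V₀ = e^(−t/τ) = e^(−5.26/1.961) = 0.06841.
Fraction remaining = 0.06841 → 6.841%.

6.8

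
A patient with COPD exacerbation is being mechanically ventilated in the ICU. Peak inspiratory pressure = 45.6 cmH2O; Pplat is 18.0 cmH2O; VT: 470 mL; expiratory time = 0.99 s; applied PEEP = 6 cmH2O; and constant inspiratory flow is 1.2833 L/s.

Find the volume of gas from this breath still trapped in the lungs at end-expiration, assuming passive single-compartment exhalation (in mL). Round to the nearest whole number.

R = (PIP − Pplat)/V̇ = (45.6 − 18.0) / 1.2833 = 27.6/1.2833 = 21.507 cmH2O·s/L.
C = Vt/(Pplat − PEEP) = 470.0 / (18.0 − 6) = 470.0/12.0 = 39.167 mL/cmH2O.
τ = R × C = 21.507 × 0.03917 L/cmH2O = 0.8424 s.
Fraction remaining = e^(−Te/τ) = e^(−0.99/0.8424) = 0.3088.
Trapped volume = 470.0 × 0.3088 = 145.14 mL.

145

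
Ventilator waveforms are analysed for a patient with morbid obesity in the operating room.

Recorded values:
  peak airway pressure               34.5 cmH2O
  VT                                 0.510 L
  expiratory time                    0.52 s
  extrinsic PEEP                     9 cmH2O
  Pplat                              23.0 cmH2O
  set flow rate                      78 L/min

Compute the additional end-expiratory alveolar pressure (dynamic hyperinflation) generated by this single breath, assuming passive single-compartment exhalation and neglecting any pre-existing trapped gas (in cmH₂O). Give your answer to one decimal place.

Flow: 78 L/min ÷ 60 = 1.3 L/s.
R = (PIP − Pplat)/V̇ = (34.5 − 23.0) / 1.3 = 11.5/1.3 = 8.846 cmH2O·s/L.
C = Vt/(Pplat − PEEP) = 510.0 / (23.0 − 9) = 510.0/14.0 = 36.429 mL/cmH2O.
τ = R × C = 8.846 × 0.03643 L/cmH2O = 0.3223 s.
Fraction remaining = e^(−Te/τ) = e^(−0.52/0.3223) = 0.1992; trapped volume = 510.0 × 0.1992 = 101.59 mL.
Additional alveolar pressure from trapping ≈ V_trapped / C = 101.59 / 36.429 = 2.789 cmH2O.

2.8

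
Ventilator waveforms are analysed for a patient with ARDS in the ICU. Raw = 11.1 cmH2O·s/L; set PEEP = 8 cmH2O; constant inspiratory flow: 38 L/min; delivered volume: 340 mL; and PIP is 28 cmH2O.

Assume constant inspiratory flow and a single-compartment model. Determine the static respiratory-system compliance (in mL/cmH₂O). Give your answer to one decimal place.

26.2

Flow: 38 L/min ÷ 60 = 0.6333 L/s.
Equation of motion (constant flow): PIP = Vt/C + R·V̇ + PEEP.
Vt/C = PIP − R·V̇ − PEEP = 28 − 11.1×0.6333 − 8 = 28 − 7.03 − 8 = 12.97 cmH2O.
C = Vt / 12.97 = 340 / 12.97 = 26.214 mL/cmH2O.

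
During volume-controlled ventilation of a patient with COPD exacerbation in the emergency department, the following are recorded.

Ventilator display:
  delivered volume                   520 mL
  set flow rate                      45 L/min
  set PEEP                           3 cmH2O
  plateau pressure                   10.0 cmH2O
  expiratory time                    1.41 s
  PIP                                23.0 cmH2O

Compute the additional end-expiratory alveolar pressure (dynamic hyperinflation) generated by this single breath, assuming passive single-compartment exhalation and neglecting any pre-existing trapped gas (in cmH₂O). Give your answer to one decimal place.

2.3

Flow: 45 L/min ÷ 60 = 0.75 L/s.
R = (PIP − Pplat)/V̇ = (23.0 − 10.0) / 0.75 = 13.0/0.75 = 17.333 cmH2O·s/L.
C = Vt/(Pplat − PEEP) = 520.0 / (10.0 − 3) = 520.0/7.0 = 74.286 mL/cmH2O.
τ = R × C = 17.333 × 0.07429 L/cmH2O = 1.288 s.
Fraction remaining = e^(−Te/τ) = e^(−1.41/1.288) = 0.3346; trapped volume = 520.0 × 0.3346 = 173.99 mL.
Additional alveolar pressure from trapping ≈ V_trapped / C = 173.99 / 74.286 = 2.342 cmH2O.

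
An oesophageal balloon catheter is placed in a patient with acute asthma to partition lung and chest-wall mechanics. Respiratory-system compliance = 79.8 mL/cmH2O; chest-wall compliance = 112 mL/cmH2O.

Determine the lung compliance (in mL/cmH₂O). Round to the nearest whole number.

278

1/CL = 1/Crs − 1/Ccw.
1/CL = 1/79.8 − 1/112 = 0.003603.
CL = 277.55 mL/cmH2O.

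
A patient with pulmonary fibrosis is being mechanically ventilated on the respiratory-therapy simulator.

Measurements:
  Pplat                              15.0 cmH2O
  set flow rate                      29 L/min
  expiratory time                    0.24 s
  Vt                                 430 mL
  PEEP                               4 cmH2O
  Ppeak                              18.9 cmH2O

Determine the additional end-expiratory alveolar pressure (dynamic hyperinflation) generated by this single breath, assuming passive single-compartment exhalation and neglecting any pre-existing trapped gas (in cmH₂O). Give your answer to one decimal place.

Flow: 29 L/min ÷ 60 = 0.4833 L/s.
R = (PIP − Pplat)/V̇ = (18.9 − 15.0) / 0.4833 = 3.9/0.4833 = 8.07 cmH2O·s/L.
C = Vt/(Pplat − PEEP) = 430.0 / (15.0 − 4) = 430.0/11.0 = 39.091 mL/cmH2O.
τ = R × C = 8.07 × 0.03909 L/cmH2O = 0.3155 s.
Fraction remaining = e^(−Te/τ) = e^(−0.24/0.3155) = 0.4673; trapped volume = 430.0 × 0.4673 = 200.94 mL.
Additional alveolar pressure from trapping ≈ V_trapped / C = 200.94 / 39.091 = 5.14 cmH2O.

5.1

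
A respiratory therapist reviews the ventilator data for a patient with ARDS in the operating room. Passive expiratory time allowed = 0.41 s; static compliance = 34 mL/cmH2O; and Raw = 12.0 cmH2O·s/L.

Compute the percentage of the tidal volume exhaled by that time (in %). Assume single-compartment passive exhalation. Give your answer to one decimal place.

63.4

τ = R × C = 12.0 × 34 mL/cmH2O = 12.0 × 0.034 L/cmH2O = 0.408 s.
Passive exhalation: V(t)/V₀ = e^(−t/τ) = e^(−0.41/0.408) = 0.3661.
Fraction exhaled = 1 − 0.3661 = 0.6339 → 63.39%.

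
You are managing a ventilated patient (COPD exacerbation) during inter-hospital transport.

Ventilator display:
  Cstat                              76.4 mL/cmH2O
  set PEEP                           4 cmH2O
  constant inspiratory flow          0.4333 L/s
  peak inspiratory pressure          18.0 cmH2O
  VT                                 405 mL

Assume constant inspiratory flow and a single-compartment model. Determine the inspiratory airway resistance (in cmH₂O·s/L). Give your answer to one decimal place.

20.1

Equation of motion (constant flow): PIP = Vt/C + R·V̇ + PEEP.
R·V̇ = PIP − Vt/C − PEEP = 18.0 − 405/76.4 − 4 = 18.0 − 5.301 − 4 = 8.699 cmH2O.
R = 8.699 / 0.4333 = 20.076 cmH2O·s/L.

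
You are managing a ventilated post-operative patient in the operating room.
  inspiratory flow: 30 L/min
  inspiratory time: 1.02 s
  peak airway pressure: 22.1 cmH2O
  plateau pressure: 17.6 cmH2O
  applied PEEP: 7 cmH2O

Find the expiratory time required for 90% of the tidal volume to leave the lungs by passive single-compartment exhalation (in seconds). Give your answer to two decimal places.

1.00

Flow: 30 L/min ÷ 60 = 0.5 L/s.
Vt = flow × Ti = 0.5 L/s × 1.02 s × 1000 mL/L = 510.0 mL.
R = (PIP − Pplat)/V̇ = (22.1 − 17.6) / 0.5 = 4.5/0.5 = 9.0 cmH2O·s/L.
C = Vt/(Pplat − PEEP) = 510.0 / (17.6 − 7) = 510.0/10.6 = 48.113 mL/cmH2O.
τ = R × C = 9.0 × 0.04811 L/cmH2O = 0.433 s.
t = −τ·ln(1 − 0.90) = −0.433·ln(0.1) = 0.997 s.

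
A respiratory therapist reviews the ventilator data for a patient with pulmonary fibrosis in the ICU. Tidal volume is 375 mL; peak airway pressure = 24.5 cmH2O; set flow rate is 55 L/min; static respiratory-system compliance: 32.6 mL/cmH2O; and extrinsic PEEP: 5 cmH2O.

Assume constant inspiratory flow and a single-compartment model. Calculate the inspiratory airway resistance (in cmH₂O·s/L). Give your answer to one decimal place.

8.7

Flow: 55 L/min ÷ 60 = 0.9167 L/s.
Equation of motion (constant flow): PIP = Vt/C + R·V̇ + PEEP.
R·V̇ = PIP − Vt/C − PEEP = 24.5 − 375/32.6 − 5 = 24.5 − 11.503 − 5 = 7.997 cmH2O.
R = 7.997 / 0.9167 = 8.724 cmH2O·s/L.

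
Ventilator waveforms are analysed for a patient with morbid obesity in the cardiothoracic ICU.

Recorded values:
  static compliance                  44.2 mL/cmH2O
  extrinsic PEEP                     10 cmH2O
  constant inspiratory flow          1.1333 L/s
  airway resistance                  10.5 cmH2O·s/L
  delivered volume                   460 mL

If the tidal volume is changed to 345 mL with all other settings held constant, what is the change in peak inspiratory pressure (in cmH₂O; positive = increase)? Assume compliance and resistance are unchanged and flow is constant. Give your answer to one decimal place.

-2.6

PIP = Vt/C + R·V̇ + PEEP (constant-flow equation of motion).
Only the elastic term changes: ΔPIP = ΔVt / C = (345 − 460) / 44.2 = -2.602 cmH2O.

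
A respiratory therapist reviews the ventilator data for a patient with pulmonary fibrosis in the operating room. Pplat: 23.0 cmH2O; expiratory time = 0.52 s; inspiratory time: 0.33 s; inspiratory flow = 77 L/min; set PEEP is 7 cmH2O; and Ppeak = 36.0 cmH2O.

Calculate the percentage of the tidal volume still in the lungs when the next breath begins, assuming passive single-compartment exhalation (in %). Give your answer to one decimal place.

Flow: 77 L/min ÷ 60 = 1.2833 L/s.
Vt = flow × Ti = 1.2833 L/s × 0.33 s × 1000 mL/L = 423.49 mL.
R = (PIP − Pplat)/V̇ = (36.0 − 23.0) / 1.2833 = 13.0/1.2833 = 10.13 cmH2O·s/L.
C = Vt/(Pplat − PEEP) = 423.49 / (23.0 − 7) = 423.49/16.0 = 26.468 mL/cmH2O.
τ = R × C = 10.13 × 0.02647 L/cmH2O = 0.2681 s.
Fraction remaining at end-expiration = e^(−Te/τ) = e^(−0.52/0.2681) = 0.1438 → 14.38%.

14.4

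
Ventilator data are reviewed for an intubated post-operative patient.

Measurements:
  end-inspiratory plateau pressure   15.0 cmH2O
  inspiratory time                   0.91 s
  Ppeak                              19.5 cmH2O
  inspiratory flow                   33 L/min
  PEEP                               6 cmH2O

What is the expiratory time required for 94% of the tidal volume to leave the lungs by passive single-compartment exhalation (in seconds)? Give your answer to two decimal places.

Flow: 33 L/min ÷ 60 = 0.55 L/s.
Vt = flow × Ti = 0.55 L/s × 0.91 s × 1000 mL/L = 500.5 mL.
R = (PIP − Pplat)/V̇ = (19.5 − 15.0) / 0.55 = 4.5/0.55 = 8.182 cmH2O·s/L.
C = Vt/(Pplat − PEEP) = 500.5 / (15.0 − 6) = 500.5/9.0 = 55.611 mL/cmH2O.
τ = R × C = 8.182 × 0.05561 L/cmH2O = 0.455 s.
t = −τ·ln(1 − 0.94) = −0.455·ln(0.06) = 1.28 s.

1.28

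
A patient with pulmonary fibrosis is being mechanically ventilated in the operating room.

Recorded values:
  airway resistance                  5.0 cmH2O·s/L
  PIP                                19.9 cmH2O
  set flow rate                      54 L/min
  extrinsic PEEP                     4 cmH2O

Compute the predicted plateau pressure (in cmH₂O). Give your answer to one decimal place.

Flow: 54 L/min ÷ 60 = 0.9 L/s.
Pplat = PIP − Raw × flow = 19.9 − 5.0 × 0.9 = 19.9 − 4.5 = 15.4 cmH2O.

15.4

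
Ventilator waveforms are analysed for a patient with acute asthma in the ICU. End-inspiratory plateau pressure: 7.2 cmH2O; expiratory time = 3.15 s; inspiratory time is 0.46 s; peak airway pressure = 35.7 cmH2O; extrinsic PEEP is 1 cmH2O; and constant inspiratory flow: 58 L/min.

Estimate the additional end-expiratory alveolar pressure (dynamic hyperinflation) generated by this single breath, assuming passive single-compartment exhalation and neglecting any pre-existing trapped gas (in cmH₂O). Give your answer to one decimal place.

Flow: 58 L/min ÷ 60 = 0.9667 L/s.
Vt = flow × Ti = 0.9667 L/s × 0.46 s × 1000 mL/L = 444.68 mL.
R = (PIP − Pplat)/V̇ = (35.7 − 7.2) / 0.9667 = 28.5/0.9667 = 29.482 cmH2O·s/L.
C = Vt/(Pplat − PEEP) = 444.68 / (7.2 − 1) = 444.68/6.2 = 71.723 mL/cmH2O.
τ = R × C = 29.482 × 0.07172 L/cmH2O = 2.114 s.
Fraction remaining = e^(−Te/τ) = e^(−3.15/2.114) = 0.2254; trapped volume = 444.68 × 0.2254 = 100.23 mL.
Additional alveolar pressure from trapping ≈ V_trapped / C = 100.23 / 71.723 = 1.397 cmH2O.

1.4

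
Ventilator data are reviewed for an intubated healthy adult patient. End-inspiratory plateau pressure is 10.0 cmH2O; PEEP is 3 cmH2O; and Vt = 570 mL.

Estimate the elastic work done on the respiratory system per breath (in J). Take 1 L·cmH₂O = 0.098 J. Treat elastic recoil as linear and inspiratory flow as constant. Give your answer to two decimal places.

0.20

Elastic work ≈ ½ × (Pplat − PEEP) × Vt = 0.5 × (10.0 − 3) × 0.570 L = 0.5 × 7.0 × 0.570 = 1.995 L·cmH2O.
× 0.098 J/(L·cmH2O) → 0.1955 J.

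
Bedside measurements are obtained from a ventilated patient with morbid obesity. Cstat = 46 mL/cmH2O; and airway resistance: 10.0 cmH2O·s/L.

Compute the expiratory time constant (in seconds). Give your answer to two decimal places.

τ = R × C = 10.0 × 46 mL/cmH2O = 10.0 × 0.046 L/cmH2O = 0.46 s.

0.46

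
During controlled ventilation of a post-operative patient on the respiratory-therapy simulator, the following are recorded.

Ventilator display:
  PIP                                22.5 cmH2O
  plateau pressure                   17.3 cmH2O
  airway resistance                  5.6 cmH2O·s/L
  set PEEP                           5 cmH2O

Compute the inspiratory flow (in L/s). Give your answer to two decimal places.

0.93

flow = (PIP − Pplat) / Raw = 5.2 / 5.6 = 0.9286 L/s.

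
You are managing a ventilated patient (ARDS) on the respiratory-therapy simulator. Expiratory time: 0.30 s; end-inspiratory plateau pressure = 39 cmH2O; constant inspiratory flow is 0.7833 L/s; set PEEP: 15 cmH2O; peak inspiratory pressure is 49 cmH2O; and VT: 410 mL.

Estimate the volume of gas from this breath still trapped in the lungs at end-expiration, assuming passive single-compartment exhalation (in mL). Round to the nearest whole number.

104

R = (PIP − Pplat)/V̇ = (49 − 39) / 0.7833 = 10.0/0.7833 = 12.767 cmH2O·s/L.
C = Vt/(Pplat − PEEP) = 410.0 / (39 − 15) = 410.0/24.0 = 17.083 mL/cmH2O.
τ = R × C = 12.767 × 0.01708 L/cmH2O = 0.2181 s.
Fraction remaining = e^(−Te/τ) = e^(−0.30/0.2181) = 0.2527.
Trapped volume = 410.0 × 0.2527 = 103.61 mL.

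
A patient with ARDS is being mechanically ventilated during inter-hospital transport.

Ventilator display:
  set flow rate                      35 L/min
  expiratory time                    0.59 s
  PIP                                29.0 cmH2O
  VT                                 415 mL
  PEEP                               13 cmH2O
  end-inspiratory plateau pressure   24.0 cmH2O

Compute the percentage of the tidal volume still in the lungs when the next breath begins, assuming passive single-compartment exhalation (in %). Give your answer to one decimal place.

16.1

Flow: 35 L/min ÷ 60 = 0.5833 L/s.
R = (PIP − Pplat)/V̇ = (29.0 − 24.0) / 0.5833 = 5.0/0.5833 = 8.572 cmH2O·s/L.
C = Vt/(Pplat − PEEP) = 415.0 / (24.0 − 13) = 415.0/11.0 = 37.727 mL/cmH2O.
τ = R × C = 8.572 × 0.03773 L/cmH2O = 0.3234 s.
Fraction remaining at end-expiration = e^(−Te/τ) = e^(−0.59/0.3234) = 0.1613 → 16.13%.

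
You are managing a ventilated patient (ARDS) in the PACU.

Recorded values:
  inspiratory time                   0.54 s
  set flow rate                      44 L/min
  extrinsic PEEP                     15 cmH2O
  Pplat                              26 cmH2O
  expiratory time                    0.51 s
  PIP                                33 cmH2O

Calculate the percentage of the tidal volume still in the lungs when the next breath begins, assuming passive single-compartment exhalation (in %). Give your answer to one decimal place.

22.7

Flow: 44 L/min ÷ 60 = 0.7333 L/s.
Vt = flow × Ti = 0.7333 L/s × 0.54 s × 1000 mL/L = 395.98 mL.
R = (PIP − Pplat)/V̇ = (33 − 26) / 0.7333 = 7.0/0.7333 = 9.546 cmH2O·s/L.
C = Vt/(Pplat − PEEP) = 395.98 / (26 − 15) = 395.98/11.0 = 35.998 mL/cmH2O.
τ = R × C = 9.546 × 0.036 L/cmH2O = 0.3437 s.
Fraction remaining at end-expiration = e^(−Te/τ) = e^(−0.51/0.3437) = 0.2268 → 22.68%.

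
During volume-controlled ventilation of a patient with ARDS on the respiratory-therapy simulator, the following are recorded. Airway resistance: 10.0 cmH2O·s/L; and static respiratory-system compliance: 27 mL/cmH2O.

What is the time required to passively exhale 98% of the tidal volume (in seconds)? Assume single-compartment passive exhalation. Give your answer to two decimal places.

1.06

τ = R × C = 10.0 × 27 mL/cmH2O = 10.0 × 0.027 L/cmH2O = 0.27 s.
Exhaled fraction f = 1 − e^(−t/τ) → t = −τ·ln(1 − f) = −0.27·ln(0.02) = 1.056 s.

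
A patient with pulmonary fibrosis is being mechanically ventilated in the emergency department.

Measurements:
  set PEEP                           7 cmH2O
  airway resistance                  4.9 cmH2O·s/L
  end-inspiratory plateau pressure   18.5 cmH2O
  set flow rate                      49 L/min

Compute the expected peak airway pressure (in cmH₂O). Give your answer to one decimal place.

22.5

Flow: 49 L/min ÷ 60 = 0.8167 L/s.
PIP = Pplat + Raw × flow = 18.5 + 4.9 × 0.8167 = 18.5 + 4.002 = 22.502 cmH2O.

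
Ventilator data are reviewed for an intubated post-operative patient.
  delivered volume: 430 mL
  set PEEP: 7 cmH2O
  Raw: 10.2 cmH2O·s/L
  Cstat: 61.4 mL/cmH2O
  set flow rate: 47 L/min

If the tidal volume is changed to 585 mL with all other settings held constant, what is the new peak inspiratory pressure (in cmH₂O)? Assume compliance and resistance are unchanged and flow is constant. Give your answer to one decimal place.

Flow: 47 L/min ÷ 60 = 0.7833 L/s.
PIP = Vt/C + R·V̇ + PEEP (constant-flow equation of motion).
Only the elastic term changes: ΔPIP = ΔVt / C = (585 − 430) / 61.4 = 2.524 cmH2O.
Original PIP = 430/61.4 + 10.2×0.7833 + 7 = 21.993 cmH2O; new PIP = 21.993 + (2.524) = 24.517 cmH2O.

24.5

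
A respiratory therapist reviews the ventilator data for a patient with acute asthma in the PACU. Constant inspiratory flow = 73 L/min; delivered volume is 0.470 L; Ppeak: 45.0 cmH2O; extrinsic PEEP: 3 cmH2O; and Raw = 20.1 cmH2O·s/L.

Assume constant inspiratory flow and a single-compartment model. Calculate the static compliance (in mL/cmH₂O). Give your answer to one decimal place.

26.8

Flow: 73 L/min ÷ 60 = 1.2167 L/s.
Equation of motion (constant flow): PIP = Vt/C + R·V̇ + PEEP.
Vt/C = PIP − R·V̇ − PEEP = 45.0 − 20.1×1.2167 − 3 = 45.0 − 24.456 − 3 = 17.544 cmH2O.
C = Vt / 17.544 = 470 / 17.544 = 26.79 mL/cmH2O.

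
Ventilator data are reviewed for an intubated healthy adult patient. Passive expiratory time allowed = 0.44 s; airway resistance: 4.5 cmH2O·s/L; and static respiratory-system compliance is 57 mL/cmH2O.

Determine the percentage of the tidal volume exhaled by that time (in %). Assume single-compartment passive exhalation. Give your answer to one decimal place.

82.0

τ = R × C = 4.5 × 57 mL/cmH2O = 4.5 × 0.057 L/cmH2O = 0.2565 s.
Passive exhalation: V(t)/V₀ = e^(−t/τ) = e^(−0.44/0.2565) = 0.1799.
Fraction exhaled = 1 − 0.1799 = 0.8201 → 82.01%.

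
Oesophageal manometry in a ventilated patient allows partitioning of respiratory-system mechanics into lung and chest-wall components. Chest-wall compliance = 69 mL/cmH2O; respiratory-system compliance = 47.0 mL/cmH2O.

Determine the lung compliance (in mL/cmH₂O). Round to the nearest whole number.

1/CL = 1/Crs − 1/Ccw.
1/CL = 1/47.0 − 1/69 = 0.006784.
CL = 147.41 mL/cmH2O.

147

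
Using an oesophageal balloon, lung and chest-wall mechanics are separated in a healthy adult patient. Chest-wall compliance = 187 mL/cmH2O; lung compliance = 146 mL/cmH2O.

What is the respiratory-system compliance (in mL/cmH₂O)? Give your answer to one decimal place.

82.0

Lung and chest wall are elastances in series: 1/Crs = 1/CL + 1/Ccw.
1/Crs = 1/146 + 1/187 = 0.0122.
Crs = 81.967 mL/cmH2O.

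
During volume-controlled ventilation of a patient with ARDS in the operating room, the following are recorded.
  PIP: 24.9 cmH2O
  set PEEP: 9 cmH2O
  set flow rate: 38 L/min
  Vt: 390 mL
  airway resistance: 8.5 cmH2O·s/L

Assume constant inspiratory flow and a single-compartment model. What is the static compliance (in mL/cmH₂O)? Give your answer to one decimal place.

Flow: 38 L/min ÷ 60 = 0.6333 L/s.
Equation of motion (constant flow): PIP = Vt/C + R·V̇ + PEEP.
Vt/C = PIP − R·V̇ − PEEP = 24.9 − 8.5×0.6333 − 9 = 24.9 − 5.383 − 9 = 10.517 cmH2O.
C = Vt / 10.517 = 390 / 10.517 = 37.083 mL/cmH2O.

37.1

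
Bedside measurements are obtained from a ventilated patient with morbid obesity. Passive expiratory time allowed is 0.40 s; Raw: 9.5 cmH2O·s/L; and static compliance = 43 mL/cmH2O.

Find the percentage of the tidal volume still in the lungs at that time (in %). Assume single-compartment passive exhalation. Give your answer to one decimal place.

37.6

τ = R × C = 9.5 × 43 mL/cmH2O = 9.5 × 0.043 L/cmH2O = 0.4085 s.
Passive exhalation: V(t)/V₀ = e^(−t/τ) = e^(−0.40/0.4085) = 0.3756.
Fraction remaining = 0.3756 → 37.56%.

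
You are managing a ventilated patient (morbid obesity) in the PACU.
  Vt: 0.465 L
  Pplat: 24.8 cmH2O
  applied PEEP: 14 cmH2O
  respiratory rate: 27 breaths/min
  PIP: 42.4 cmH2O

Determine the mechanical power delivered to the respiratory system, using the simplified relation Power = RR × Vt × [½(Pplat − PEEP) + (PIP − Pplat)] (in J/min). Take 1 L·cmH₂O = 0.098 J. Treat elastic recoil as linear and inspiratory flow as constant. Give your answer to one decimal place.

Per-breath work = Vt × [½(Pplat−PEEP) + (PIP−Pplat)] = 0.465 × [0.5×10.8 + 17.6] = 0.465 × 23.0 = 10.695 L·cmH2O.
Power = 27 × 10.695 = 288.77 L·cmH2O/min.
× 0.098 J/(L·cmH2O) → 28.299 J/min.

28.3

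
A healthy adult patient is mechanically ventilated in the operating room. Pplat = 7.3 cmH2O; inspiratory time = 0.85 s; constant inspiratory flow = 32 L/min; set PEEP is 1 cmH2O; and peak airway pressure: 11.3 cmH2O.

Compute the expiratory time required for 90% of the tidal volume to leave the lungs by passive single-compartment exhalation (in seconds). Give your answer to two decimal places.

1.24

Flow: 32 L/min ÷ 60 = 0.5333 L/s.
Vt = flow × Ti = 0.5333 L/s × 0.85 s × 1000 mL/L = 453.31 mL.
R = (PIP − Pplat)/V̇ = (11.3 − 7.3) / 0.5333 = 4.0/0.5333 = 7.5 cmH2O·s/L.
C = Vt/(Pplat − PEEP) = 453.31 / (7.3 − 1) = 453.31/6.3 = 71.954 mL/cmH2O.
τ = R × C = 7.5 × 0.07195 L/cmH2O = 0.5396 s.
t = −τ·ln(1 − 0.90) = −0.5396·ln(0.1) = 1.242 s.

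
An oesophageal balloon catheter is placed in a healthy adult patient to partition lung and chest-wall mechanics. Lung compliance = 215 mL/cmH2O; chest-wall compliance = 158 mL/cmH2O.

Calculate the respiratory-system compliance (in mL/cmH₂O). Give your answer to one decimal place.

Lung and chest wall are elastances in series: 1/Crs = 1/CL + 1/Ccw.
1/Crs = 1/215 + 1/158 = 0.01098.
Crs = 91.075 mL/cmH2O.

91.1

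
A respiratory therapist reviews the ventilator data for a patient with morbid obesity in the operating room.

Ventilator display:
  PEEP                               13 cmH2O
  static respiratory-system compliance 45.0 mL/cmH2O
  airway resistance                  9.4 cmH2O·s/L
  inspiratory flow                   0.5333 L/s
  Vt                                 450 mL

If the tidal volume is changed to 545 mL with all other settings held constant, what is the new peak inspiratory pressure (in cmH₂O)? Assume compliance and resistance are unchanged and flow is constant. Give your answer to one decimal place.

PIP = Vt/C + R·V̇ + PEEP (constant-flow equation of motion).
Only the elastic term changes: ΔPIP = ΔVt / C = (545 − 450) / 45.0 = 2.111 cmH2O.
Original PIP = 450/45.0 + 9.4×0.5333 + 13 = 28.013 cmH2O; new PIP = 28.013 + (2.111) = 30.124 cmH2O.

30.1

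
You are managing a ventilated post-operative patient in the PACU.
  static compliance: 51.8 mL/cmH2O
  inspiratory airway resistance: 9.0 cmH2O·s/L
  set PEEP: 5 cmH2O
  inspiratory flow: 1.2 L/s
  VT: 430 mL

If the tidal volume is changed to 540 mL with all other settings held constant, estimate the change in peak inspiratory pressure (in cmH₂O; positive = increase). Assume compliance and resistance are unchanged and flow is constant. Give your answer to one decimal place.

PIP = Vt/C + R·V̇ + PEEP (constant-flow equation of motion).
Only the elastic term changes: ΔPIP = ΔVt / C = (540 − 430) / 51.8 = 2.124 cmH2O.

2.1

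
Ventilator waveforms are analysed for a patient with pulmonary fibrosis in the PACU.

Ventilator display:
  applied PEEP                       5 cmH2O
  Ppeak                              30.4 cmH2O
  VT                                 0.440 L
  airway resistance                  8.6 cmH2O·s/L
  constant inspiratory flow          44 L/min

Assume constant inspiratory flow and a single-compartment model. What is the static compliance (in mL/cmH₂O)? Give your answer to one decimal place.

Flow: 44 L/min ÷ 60 = 0.7333 L/s.
Equation of motion (constant flow): PIP = Vt/C + R·V̇ + PEEP.
Vt/C = PIP − R·V̇ − PEEP = 30.4 − 8.6×0.7333 − 5 = 30.4 − 6.306 − 5 = 19.094 cmH2O.
C = Vt / 19.094 = 440 / 19.094 = 23.044 mL/cmH2O.

23.0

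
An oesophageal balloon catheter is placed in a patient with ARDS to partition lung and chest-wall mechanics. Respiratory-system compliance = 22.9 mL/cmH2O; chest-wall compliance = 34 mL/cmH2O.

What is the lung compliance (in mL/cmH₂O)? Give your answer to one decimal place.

1/CL = 1/Crs − 1/Ccw.
1/CL = 1/22.9 − 1/34 = 0.01426.
CL = 70.126 mL/cmH2O.

70.1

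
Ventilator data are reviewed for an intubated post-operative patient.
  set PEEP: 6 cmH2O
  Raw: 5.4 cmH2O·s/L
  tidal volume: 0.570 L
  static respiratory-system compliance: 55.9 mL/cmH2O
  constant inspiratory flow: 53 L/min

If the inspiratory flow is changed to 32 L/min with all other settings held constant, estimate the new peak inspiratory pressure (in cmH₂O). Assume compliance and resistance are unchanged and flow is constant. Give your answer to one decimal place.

19.1

Flow: 53 L/min ÷ 60 = 0.8833 L/s.
New flow: 32 L/min ÷ 60 = 0.5333 L/s.
PIP = Vt/C + R·V̇ + PEEP (constant-flow equation of motion).
Only the resistive term changes: ΔPIP = R × ΔV̇ = 5.4 × (0.5333 − 0.8833) = 5.4 × -0.35 = -1.89 cmH2O.
Original PIP = 570/55.9 + 5.4×0.8833 + 6 = 20.967 cmH2O; new PIP = 20.967 + (-1.89) = 19.077 cmH2O.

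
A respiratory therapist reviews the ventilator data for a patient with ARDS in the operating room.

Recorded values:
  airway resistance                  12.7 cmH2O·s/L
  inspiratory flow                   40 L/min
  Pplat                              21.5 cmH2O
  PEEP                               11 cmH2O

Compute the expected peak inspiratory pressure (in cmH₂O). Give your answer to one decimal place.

Flow: 40 L/min ÷ 60 = 0.6667 L/s.
PIP = Pplat + Raw × flow = 21.5 + 12.7 × 0.6667 = 21.5 + 8.467 = 29.967 cmH2O.

30.0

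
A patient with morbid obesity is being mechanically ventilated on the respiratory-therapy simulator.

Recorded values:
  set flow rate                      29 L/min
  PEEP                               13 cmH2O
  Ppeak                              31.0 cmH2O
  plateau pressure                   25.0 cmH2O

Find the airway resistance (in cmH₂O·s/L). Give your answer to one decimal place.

12.4

Flow: 29 L/min ÷ 60 = 0.4833 L/s.
Raw = (PIP − Pplat) / flow = (31.0 − 25.0) / 0.4833 = 6.0 / 0.4833 = 12.415 cmH2O·s/L.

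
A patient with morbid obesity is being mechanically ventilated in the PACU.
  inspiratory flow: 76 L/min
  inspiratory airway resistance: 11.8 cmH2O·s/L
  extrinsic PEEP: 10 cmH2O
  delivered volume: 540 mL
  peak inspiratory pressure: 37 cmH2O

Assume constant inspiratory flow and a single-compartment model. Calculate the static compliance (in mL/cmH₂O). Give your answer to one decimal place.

44.8

Flow: 76 L/min ÷ 60 = 1.2667 L/s.
Equation of motion (constant flow): PIP = Vt/C + R·V̇ + PEEP.
Vt/C = PIP − R·V̇ − PEEP = 37 − 11.8×1.2667 − 10 = 37 − 14.947 − 10 = 12.053 cmH2O.
C = Vt / 12.053 = 540 / 12.053 = 44.802 mL/cmH2O.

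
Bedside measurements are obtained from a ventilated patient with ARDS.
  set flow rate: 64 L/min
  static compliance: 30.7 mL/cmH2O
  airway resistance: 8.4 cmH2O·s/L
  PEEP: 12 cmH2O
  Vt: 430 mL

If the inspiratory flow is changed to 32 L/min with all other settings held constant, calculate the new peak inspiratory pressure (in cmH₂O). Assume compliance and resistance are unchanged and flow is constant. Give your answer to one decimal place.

30.5

Flow: 64 L/min ÷ 60 = 1.0667 L/s.
New flow: 32 L/min ÷ 60 = 0.5333 L/s.
PIP = Vt/C + R·V̇ + PEEP (constant-flow equation of motion).
Only the resistive term changes: ΔPIP = R × ΔV̇ = 8.4 × (0.5333 − 1.0667) = 8.4 × -0.5334 = -4.481 cmH2O.
Original PIP = 430/30.7 + 8.4×1.0667 + 12 = 34.967 cmH2O; new PIP = 34.967 + (-4.481) = 30.486 cmH2O.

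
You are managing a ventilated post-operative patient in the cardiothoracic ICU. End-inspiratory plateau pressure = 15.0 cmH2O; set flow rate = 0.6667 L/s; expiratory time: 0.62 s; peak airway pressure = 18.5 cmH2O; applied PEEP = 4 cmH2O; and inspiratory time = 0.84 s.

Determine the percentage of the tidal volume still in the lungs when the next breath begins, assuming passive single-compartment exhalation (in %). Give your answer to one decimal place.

Vt = flow × Ti = 0.6667 L/s × 0.84 s × 1000 mL/L = 560.03 mL.
R = (PIP − Pplat)/V̇ = (18.5 − 15.0) / 0.6667 = 3.5/0.6667 = 5.25 cmH2O·s/L.
C = Vt/(Pplat − PEEP) = 560.03 / (15.0 − 4) = 560.03/11.0 = 50.912 mL/cmH2O.
τ = R × C = 5.25 × 0.05091 L/cmH2O = 0.2673 s.
Fraction remaining at end-expiration = e^(−Te/τ) = e^(−0.62/0.2673) = 0.09832 → 9.832%.

9.8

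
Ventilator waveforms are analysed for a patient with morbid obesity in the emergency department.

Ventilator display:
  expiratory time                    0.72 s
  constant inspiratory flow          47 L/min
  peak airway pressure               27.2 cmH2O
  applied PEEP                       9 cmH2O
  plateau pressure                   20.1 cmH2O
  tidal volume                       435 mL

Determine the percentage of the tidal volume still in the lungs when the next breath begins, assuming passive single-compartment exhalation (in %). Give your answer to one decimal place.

Flow: 47 L/min ÷ 60 = 0.7833 L/s.
R = (PIP − Pplat)/V̇ = (27.2 − 20.1) / 0.7833 = 7.1/0.7833 = 9.064 cmH2O·s/L.
C = Vt/(Pplat − PEEP) = 435.0 / (20.1 − 9) = 435.0/11.1 = 39.189 mL/cmH2O.
τ = R × C = 9.064 × 0.03919 L/cmH2O = 0.3552 s.
Fraction remaining at end-expiration = e^(−Te/τ) = e^(−0.72/0.3552) = 0.1317 → 13.17%.

13.2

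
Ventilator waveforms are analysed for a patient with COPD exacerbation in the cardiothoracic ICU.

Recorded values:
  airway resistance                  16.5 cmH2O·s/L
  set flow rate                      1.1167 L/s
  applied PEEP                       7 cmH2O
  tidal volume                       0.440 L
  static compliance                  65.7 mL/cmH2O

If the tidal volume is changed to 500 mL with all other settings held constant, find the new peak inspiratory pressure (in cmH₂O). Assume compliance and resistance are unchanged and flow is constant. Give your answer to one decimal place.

PIP = Vt/C + R·V̇ + PEEP (constant-flow equation of motion).
Only the elastic term changes: ΔPIP = ΔVt / C = (500 − 440) / 65.7 = 0.9132 cmH2O.
Original PIP = 440/65.7 + 16.5×1.1167 + 7 = 32.123 cmH2O; new PIP = 32.123 + (0.9132) = 33.036 cmH2O.

33.0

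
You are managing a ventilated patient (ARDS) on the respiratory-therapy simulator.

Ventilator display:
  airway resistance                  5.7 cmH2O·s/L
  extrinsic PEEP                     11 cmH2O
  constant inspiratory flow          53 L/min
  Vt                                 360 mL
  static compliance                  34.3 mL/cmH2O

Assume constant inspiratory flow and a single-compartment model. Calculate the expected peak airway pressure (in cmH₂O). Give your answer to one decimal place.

26.5

Flow: 53 L/min ÷ 60 = 0.8833 L/s.
Equation of motion (constant flow): PIP = Vt/C + R·V̇ + PEEP.
PIP = 360/34.3 + 5.7×0.8833 + 11 = 10.496 + 5.035 + 11 = 26.531 cmH2O.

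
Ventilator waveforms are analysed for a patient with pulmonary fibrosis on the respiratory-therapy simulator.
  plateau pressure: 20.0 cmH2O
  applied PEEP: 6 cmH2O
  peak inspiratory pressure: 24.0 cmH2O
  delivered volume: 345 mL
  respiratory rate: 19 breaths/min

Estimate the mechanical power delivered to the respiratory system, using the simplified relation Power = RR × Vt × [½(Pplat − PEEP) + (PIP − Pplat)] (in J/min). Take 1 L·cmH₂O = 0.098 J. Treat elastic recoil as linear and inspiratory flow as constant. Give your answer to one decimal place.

7.1

Per-breath work = Vt × [½(Pplat−PEEP) + (PIP−Pplat)] = 0.345 × [0.5×14.0 + 4.0] = 0.345 × 11.0 = 3.795 L·cmH2O.
Power = 19 × 3.795 = 72.105 L·cmH2O/min.
× 0.098 J/(L·cmH2O) → 7.066 J/min.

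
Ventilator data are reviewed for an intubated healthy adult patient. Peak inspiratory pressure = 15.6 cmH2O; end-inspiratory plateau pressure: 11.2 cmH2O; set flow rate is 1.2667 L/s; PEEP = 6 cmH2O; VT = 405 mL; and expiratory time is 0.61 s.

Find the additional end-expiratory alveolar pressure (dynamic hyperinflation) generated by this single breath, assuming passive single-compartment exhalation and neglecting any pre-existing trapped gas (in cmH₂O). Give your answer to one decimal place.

0.5

R = (PIP − Pplat)/V̇ = (15.6 − 11.2) / 1.2667 = 4.4/1.2667 = 3.474 cmH2O·s/L.
C = Vt/(Pplat − PEEP) = 405.0 / (11.2 − 6) = 405.0/5.2 = 77.885 mL/cmH2O.
τ = R × C = 3.474 × 0.07789 L/cmH2O = 0.2706 s.
Fraction remaining = e^(−Te/τ) = e^(−0.61/0.2706) = 0.105; trapped volume = 405.0 × 0.105 = 42.525 mL.
Additional alveolar pressure from trapping ≈ V_trapped / C = 42.525 / 77.885 = 0.546 cmH2O.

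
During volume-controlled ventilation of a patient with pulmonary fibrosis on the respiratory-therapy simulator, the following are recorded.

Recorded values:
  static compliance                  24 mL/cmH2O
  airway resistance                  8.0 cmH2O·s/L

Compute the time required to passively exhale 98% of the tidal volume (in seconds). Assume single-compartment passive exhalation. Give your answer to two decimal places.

τ = R × C = 8.0 × 24 mL/cmH2O = 8.0 × 0.024 L/cmH2O = 0.192 s.
Exhaled fraction f = 1 − e^(−t/τ) → t = −τ·ln(1 − f) = −0.192·ln(0.02) = 0.7511 s.

0.75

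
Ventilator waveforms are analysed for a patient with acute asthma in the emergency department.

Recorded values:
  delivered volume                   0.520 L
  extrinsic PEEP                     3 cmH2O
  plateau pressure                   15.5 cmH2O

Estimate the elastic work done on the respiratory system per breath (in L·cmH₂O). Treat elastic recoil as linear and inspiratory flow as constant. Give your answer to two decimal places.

3.25

Elastic work ≈ ½ × (Pplat − PEEP) × Vt = 0.5 × (15.5 − 3) × 0.520 L = 0.5 × 12.5 × 0.520 = 3.25 L·cmH2O.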